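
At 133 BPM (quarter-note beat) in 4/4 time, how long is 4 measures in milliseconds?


Solution.
Quarter-note beat duration = 60000 / 133 ms
Beats per measure (4/4) = 4
One measure = 4 × 60000 / 133 = 240000 / 133 ms
4 measures = 4 × 240000 / 133 = 960000 / 133
= 7218.0 ms


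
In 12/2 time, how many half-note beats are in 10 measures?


Working:
Time signature 12/2: the bottom number 2 means the half note gets one count
The top number 12 means 12 half-note beats per measure
Total = 12 × 10 measures
= 120 half-note beats


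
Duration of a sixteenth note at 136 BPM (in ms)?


Working:
One quarter-note beat = 60000 / BPM = 60000 / 136 ms
Sixteenth note = 1/4 × quarter note
Duration = 1/4 × 60000 / 136 = 15000 / 136
= 110.3 ms


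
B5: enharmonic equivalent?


Step by step:
Enharmonic notes sound the same pitch but are spelled with different letter names
B and A## name the same pitch class
= A##5


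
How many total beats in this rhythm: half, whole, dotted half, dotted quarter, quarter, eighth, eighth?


Solution.
Beat values:
  half = 2 beats
  whole = 4 beats
  dotted half = 3 beats
  dotted quarter = 1.5 beats
  quarter = 1 beat
  eighth = 0.5 beats
  eighth = 0.5 beats
Sum = 2 + 4 + 3 + 1.5 + 1 + 0.5 + 0.5
= 12.5 beats


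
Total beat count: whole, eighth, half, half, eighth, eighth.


Working:
Beat values:
  whole = 4 beats
  eighth = 0.5 beats
  half = 2 beats
  half = 2 beats
  eighth = 0.5 beats
  eighth = 0.5 beats
Sum = 4 + 0.5 + 2 + 2 + 0.5 + 0.5
= 9.5 beats


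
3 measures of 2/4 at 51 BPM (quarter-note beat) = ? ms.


Let's work it out.
Quarter-note beat duration = 60000 / 51 ms
Beats per measure (2/4) = 2
One measure = 2 × 60000 / 51 = 120000 / 51 ms
3 measures = 3 × 120000 / 51 = 360000 / 51
= 7058.8 ms


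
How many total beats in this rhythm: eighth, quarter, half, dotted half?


Reasoning:
Beat values:
  eighth = 0.5 beats
  quarter = 1 beat
  half = 2 beats
  dotted half = 3 beats
Sum = 0.5 + 1 + 2 + 3
= 6.5 beats


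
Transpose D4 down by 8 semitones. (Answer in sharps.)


Reasoning:
D4: chromatic position 2 in octave 4 → absolute = 4×12 + 2 = 50
Transpose down 8: 50 - 8 = 42
42 = 3×12 + 6 → F# in octave 3
Result = F#3


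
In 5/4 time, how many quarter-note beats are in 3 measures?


Working:
Time signature 5/4: the bottom number 4 means the quarter note gets one count
The top number 5 means 5 quarter-note beats per measure
Total = 5 × 3 measures
= 15 quarter-note beats


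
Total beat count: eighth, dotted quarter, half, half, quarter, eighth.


Step by step:
Beat values:
  eighth = 0.5 beats
  dotted quarter = 1.5 beats
  half = 2 beats
  half = 2 beats
  quarter = 1 beat
  eighth = 0.5 beats
Sum = 0.5 + 1.5 + 2 + 2 + 1 + 0.5
= 7.5 beats


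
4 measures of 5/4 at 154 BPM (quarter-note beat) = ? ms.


Solution.
Quarter-note beat duration = 60000 / 154 ms
Beats per measure (5/4) = 5
One measure = 5 × 60000 / 154 = 300000 / 154 ms
4 measures = 4 × 300000 / 154 = 1200000 / 154
= 7792.2 ms


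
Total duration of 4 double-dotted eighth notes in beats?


Step by step:
Base eighth note = 1/2 beats
Dot 1 adds half the previous value: +1/4
Dot 2 adds half the previous value: +1/8
One double-dotted eighth = 1/2 + 1/4 + 1/8 = 7/8
4 of them = 4 × 7/8 = 7/2
= 7/2 beats


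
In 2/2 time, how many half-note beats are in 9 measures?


Time signature 2/2: the bottom number 2 means the half note gets one count
The top number 2 means 2 half-note beats per measure
Total = 2 × 9 measures
= 18 half-note beats


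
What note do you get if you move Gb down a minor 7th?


minor 7th: 7 letter names, 10 semitones
Letter: G - 6 → A
Pitch: Gb - 10 semitones, spelled as an A → Ab
= Ab


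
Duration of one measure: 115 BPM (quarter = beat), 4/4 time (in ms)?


Solution.
Quarter-note beat duration = 60000 / 115 ms
Beats per measure (4/4) = 4
One measure = 4 × 60000 / 115 = 240000 / 115 ms
= 2087.0 ms


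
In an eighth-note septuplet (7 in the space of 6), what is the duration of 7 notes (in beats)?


Working:
Septuplet: 7 notes occupy the space of 6 eighth notes
Space = 6 × 1/2 = 3 beats
Each septuplet note = 3 / 7 = 3/7 beats
7 notes = 7 × 3/7 = 3
= 3 beats


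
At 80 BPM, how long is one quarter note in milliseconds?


Working:
One quarter-note beat = 60000 / BPM = 60000 / 80 ms
Duration = 60000 / 80
= 750.0 ms


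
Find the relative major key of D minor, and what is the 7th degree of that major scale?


The relative major shares the key signature and is a minor 3rd above the minor tonic
A minor 3rd above D is F
→ relative major of D minor is F major
F major scale: F G A Bb C D E
= F major; 7th degree = E


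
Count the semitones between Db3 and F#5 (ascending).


Absolute semitone position = octave×12 + chromatic position
Db3: 3×12 + 1 = 37
F#5: 5×12 + 6 = 66
Difference = 66 - 37 = 29
= 29 semitones


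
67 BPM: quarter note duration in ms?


Solution.
One quarter-note beat = 60000 / BPM = 60000 / 67 ms
Duration = 60000 / 67
= 895.5 ms


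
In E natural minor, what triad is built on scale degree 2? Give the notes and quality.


Solution.
E natural minor scale: E F# G A B C D
Diatonic triad on degree 2 stacks scale notes 2, 4, 6: F# A C
F#→A = 3 semitones; F#→C = 6 semitones → diminished triad
= F# A C (diminished)


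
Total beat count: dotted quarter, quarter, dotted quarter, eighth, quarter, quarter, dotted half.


Solution.
Beat values:
  dotted quarter = 1.5 beats
  quarter = 1 beat
  dotted quarter = 1.5 beats
  eighth = 0.5 beats
  quarter = 1 beat
  quarter = 1 beat
  dotted half = 3 beats
Sum = 1.5 + 1 + 1.5 + 0.5 + 1 + 1 + 3
= 9.5 beats


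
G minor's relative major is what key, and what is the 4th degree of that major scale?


Solution.
The relative major shares the key signature and is a minor 3rd above the minor tonic
A minor 3rd above G is Bb
→ relative major of G minor is Bb major
Bb major scale: Bb C D Eb F G A
= Bb major; 4th degree = Eb


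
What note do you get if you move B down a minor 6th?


Working:
minor 6th: 6 letter names, 8 semitones
Letter: B - 5 → D
Pitch: B - 8 semitones, spelled as a D → D#
= D#


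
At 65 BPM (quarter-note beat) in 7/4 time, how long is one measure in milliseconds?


Reasoning:
Quarter-note beat duration = 60000 / 65 ms
Beats per measure (7/4) = 7
One measure = 7 × 60000 / 65 = 420000 / 65 ms
= 6461.5 ms


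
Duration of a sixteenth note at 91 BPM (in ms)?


Solution.
One quarter-note beat = 60000 / BPM = 60000 / 91 ms
Sixteenth note = 1/4 × quarter note
Duration = 1/4 × 60000 / 91 = 15000 / 91
= 164.8 ms


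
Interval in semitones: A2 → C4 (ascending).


Working:
Absolute semitone position = octave×12 + chromatic position
A2: 2×12 + 9 = 33
C4: 4×12 + 0 = 48
Difference = 48 - 33 = 15
= 15 semitones


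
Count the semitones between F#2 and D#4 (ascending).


Step by step:
Absolute semitone position = octave×12 + chromatic position
F#2: 2×12 + 6 = 30
D#4: 4×12 + 3 = 51
Difference = 51 - 30 = 21
= 21 semitones


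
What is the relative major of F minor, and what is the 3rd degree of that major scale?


Working:
The relative major shares the key signature and is a minor 3rd above the minor tonic
A minor 3rd above F is Ab
→ relative major of F minor is Ab major
Ab major scale: Ab Bb C Db Eb F G
= Ab major; 3rd degree = C


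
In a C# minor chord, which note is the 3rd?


Minor triad = root + minor 3rd (3 semitones) + perfect 5th (7 semitones)
A triad on C# stacks thirds, so the chord tones use letter names C-E-G
Root: C#
Minor 3rd above C#: E
Perfect 5th above C#: G#
The 3rd = E


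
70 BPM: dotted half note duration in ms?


Let's work it out.
One quarter-note beat = 60000 / BPM = 60000 / 70 ms
Dotted half note = 3 × quarter note
Duration = 3 × 60000 / 70 = 180000 / 70
= 2571.4 ms


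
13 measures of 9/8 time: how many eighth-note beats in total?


Time signature 9/8: the bottom number 8 means the eighth note gets one count
The top number 9 means 9 eighth-note beats per measure
Total = 9 × 13 measures
= 117 eighth-note beats


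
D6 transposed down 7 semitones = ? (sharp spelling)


Let's work it out.
D6: chromatic position 2 in octave 6 → absolute = 6×12 + 2 = 74
Transpose down 7: 74 - 7 = 67
67 = 5×12 + 7 → G in octave 5
Result = G5


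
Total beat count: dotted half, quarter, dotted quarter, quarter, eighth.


Let's work it out.
Beat values:
  dotted half = 3 beats
  quarter = 1 beat
  dotted quarter = 1.5 beats
  quarter = 1 beat
  eighth = 0.5 beats
Sum = 3 + 1 + 1.5 + 1 + 0.5
= 7 beats


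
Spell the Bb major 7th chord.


Working:
Major 7th chord = root + major 3rd + perfect 5th + major 7th
Seventh chords stack in thirds, so the letter names are B-D-F-A
Root: Bb
Major 3rd above Bb: D
Perfect 5th above Bb: F
Major 7th above Bb: A
Chord = Bb D F A


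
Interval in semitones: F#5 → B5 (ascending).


Working:
Absolute semitone position = octave×12 + chromatic position
F#5: 5×12 + 6 = 66
B5: 5×12 + 11 = 71
Difference = 71 - 66 = 5
= 5 semitones


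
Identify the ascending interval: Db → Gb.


Working:
Letter names: D → G spans 4 letter names → a 4th
Semitones: Db → Gb = 5 half-steps
A 4th of 5 semitones is a perfect 4th
= perfect 4th


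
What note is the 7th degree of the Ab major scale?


Step by step:
Major scale pattern: W-W-H-W-W-W-H (2-2-1-2-2-2-1 semitones)
Starting from Ab:
  Ab + 2 semitones → Bb
  Bb + 2 semitones → C
  C + 1 semitone → Db
  Db + 2 semitones → Eb
  Eb + 2 semitones → F
  F + 2 semitones → G
  G + 1 semitone → Ab
Scale: Ab Bb C Db Eb F G
Degree 7 = G


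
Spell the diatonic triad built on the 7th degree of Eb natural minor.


Step by step:
Eb natural minor scale: Eb F Gb Ab Bb Cb Db
Diatonic triad on degree 7 stacks scale notes 7, 2, 4: Db F Ab
Db→F = 4 semitones; Db→Ab = 7 semitones → major triad
= Db F Ab (major)


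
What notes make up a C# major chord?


Let's work it out.
Major triad = root + major 3rd (4 semitones) + perfect 5th (7 semitones)
A triad on C# stacks thirds, so the chord tones use letter names C-E-G
Root: C#
Major 3rd above C#: E#
Perfect 5th above C#: G#
Chord = C# E# G#


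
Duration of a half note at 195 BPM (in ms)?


One quarter-note beat = 60000 / BPM = 60000 / 195 ms
Half note = 2 × quarter note
Duration = 2 × 60000 / 195 = 120000 / 195
= 615.4 ms


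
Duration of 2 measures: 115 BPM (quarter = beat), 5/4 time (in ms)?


Reasoning:
Quarter-note beat duration = 60000 / 115 ms
Beats per measure (5/4) = 5
One measure = 5 × 60000 / 115 = 300000 / 115 ms
2 measures = 2 × 300000 / 115 = 600000 / 115
= 5217.4 ms


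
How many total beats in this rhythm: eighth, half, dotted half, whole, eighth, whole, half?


Let's work it out.
Beat values:
  eighth = 0.5 beats
  half = 2 beats
  dotted half = 3 beats
  whole = 4 beats
  eighth = 0.5 beats
  whole = 4 beats
  half = 2 beats
Sum = 0.5 + 2 + 3 + 4 + 0.5 + 4 + 2
= 16 beats


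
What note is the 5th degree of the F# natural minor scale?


Natural minor scale pattern: W-H-W-W-H-W-W (2-1-2-2-1-2-2 semitones)
Starting from F#:
  F# + 2 semitones → G#
  G# + 1 semitone → A
  A + 2 semitones → B
  B + 2 semitones → C#
  C# + 1 semitone → D
  D + 2 semitones → E
  E + 2 semitones → F#
Scale: F# G# A B C# D E
Degree 5 = C#


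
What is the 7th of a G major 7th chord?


Step by step:
Major 7th chord = root + major 3rd + perfect 5th + major 7th
Seventh chords stack in thirds, so the letter names are G-B-D-F
Root: G
Major 3rd above G: B
Perfect 5th above G: D
Major 7th above G: F#
The 7th = F#


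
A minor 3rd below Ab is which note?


A 3rd spans 3 letter names, so from A we land on F
A minor 3rd = 3 semitones below Ab
Spell F at that pitch: F
= F


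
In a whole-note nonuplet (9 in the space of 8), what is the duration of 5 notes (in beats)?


Let's work it out.
Nonuplet: 9 notes occupy the space of 8 whole notes
Space = 8 × 4 = 32 beats
Each nonuplet note = 32 / 9 = 32/9 beats
5 notes = 5 × 32/9 = 160/9
= 160/9 beats


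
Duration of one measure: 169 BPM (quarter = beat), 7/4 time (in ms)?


Working:
Quarter-note beat duration = 60000 / 169 ms
Beats per measure (7/4) = 7
One measure = 7 × 60000 / 169 = 420000 / 169 ms
= 2485.2 ms


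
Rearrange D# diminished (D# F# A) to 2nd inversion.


Root position: D# F# A
2nd inversion: move root and 3rd up an octave
Bass note: A
Notes (bottom to top) = A D# F#


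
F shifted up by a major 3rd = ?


Working:
major 3rd: 3 letter names, 4 semitones
Letter: F + 2 → A
Pitch: F + 4 semitones, spelled as an A → A
= A


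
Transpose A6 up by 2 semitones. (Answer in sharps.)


Solution.
A6: chromatic position 9 in octave 6 → absolute = 6×12 + 9 = 81
Transpose up 2: 81 + 2 = 83
83 = 6×12 + 11 → B in octave 6
Result = B6


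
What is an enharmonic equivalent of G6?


Working:
Enharmonic notes sound the same pitch but are spelled with different letter names
G and Abb name the same pitch class
= Abb6


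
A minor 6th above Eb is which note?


Working:
A 6th spans 6 letter names, so from E we land on C
A minor 6th = 8 semitones above Eb
Spell C at that pitch: Cb
= Cb


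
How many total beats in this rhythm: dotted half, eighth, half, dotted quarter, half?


Beat values:
  dotted half = 3 beats
  eighth = 0.5 beats
  half = 2 beats
  dotted quarter = 1.5 beats
  half = 2 beats
Sum = 3 + 0.5 + 2 + 1.5 + 2
= 9 beats


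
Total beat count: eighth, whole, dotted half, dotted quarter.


Working:
Beat values:
  eighth = 0.5 beats
  whole = 4 beats
  dotted half = 3 beats
  dotted quarter = 1.5 beats
Sum = 0.5 + 4 + 3 + 1.5
= 9 beats


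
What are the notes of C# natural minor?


Reasoning:
Natural minor scale pattern: W-H-W-W-H-W-W (2-1-2-2-1-2-2 semitones)
Starting from C#:
  C# + 2 semitones → D#
  D# + 1 semitone → E
  E + 2 semitones → F#
  F# + 2 semitones → G#
  G# + 1 semitone → A
  A + 2 semitones → B
  B + 2 semitones → C#
Scale = C# D# E F# G# A B


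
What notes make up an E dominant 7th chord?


Working:
Dominant 7th chord = root + major 3rd + perfect 5th + minor 7th
Seventh chords stack in thirds, so the letter names are E-G-B-D
Root: E
Major 3rd above E: G#
Perfect 5th above E: B
Minor 7th above E: D
Chord = E G# B D


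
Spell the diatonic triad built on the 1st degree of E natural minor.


Working:
E natural minor scale: E F# G A B C D
Diatonic triad on degree 1 stacks scale notes 1, 3, 5: E G B
E→G = 3 semitones; E→B = 7 semitones → minor triad
= E G B (minor)


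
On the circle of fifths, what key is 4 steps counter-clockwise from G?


Each counter-clockwise step moves down a perfect 5th (= up a perfect 4th)
From G: G → C → F → Bb → Eb
= Eb


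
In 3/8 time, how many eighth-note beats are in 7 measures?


Reasoning:
Time signature 3/8: the bottom number 8 means the eighth note gets one count
The top number 3 means 3 eighth-note beats per measure
Total = 3 × 7 measures
= 21 eighth-note beats


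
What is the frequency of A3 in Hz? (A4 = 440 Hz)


Working:
f = 440 × 2^(n/12) where n = semitones from A4
A3: -12 semitones from A4
f = 440 × 2^(-12/12)
f = 220.00 Hz


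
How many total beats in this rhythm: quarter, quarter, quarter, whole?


Working:
Beat values:
  quarter = 1 beat
  quarter = 1 beat
  quarter = 1 beat
  whole = 4 beats
Sum = 1 + 1 + 1 + 4
= 7 beats


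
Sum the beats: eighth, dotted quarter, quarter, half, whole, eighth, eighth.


Beat values:
  eighth = 0.5 beats
  dotted quarter = 1.5 beats
  quarter = 1 beat
  half = 2 beats
  whole = 4 beats
  eighth = 0.5 beats
  eighth = 0.5 beats
Sum = 0.5 + 1.5 + 1 + 2 + 4 + 0.5 + 0.5
= 10 beats


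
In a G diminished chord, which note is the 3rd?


Reasoning:
Diminished triad = root + minor 3rd (3 semitones) + diminished 5th (6 semitones)
A triad on G stacks thirds, so the chord tones use letter names G-B-D
Root: G
Minor 3rd above G: Bb
Diminished 5th above G: Db
The 3rd = Bb


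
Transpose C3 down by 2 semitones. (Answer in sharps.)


Working:
C3: chromatic position 0 in octave 3 → absolute = 3×12 + 0 = 36
Transpose down 2: 36 - 2 = 34
34 = 2×12 + 10 → A# in octave 2
Result = A#2


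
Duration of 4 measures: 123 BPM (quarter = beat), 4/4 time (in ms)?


Quarter-note beat duration = 60000 / 123 ms
Beats per measure (4/4) = 4
One measure = 4 × 60000 / 123 = 240000 / 123 ms
4 measures = 4 × 240000 / 123 = 960000 / 123
= 7804.9 ms


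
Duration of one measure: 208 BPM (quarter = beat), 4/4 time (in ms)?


Let's work it out.
Quarter-note beat duration = 60000 / 208 ms
Beats per measure (4/4) = 4
One measure = 4 × 60000 / 208 = 240000 / 208 ms
= 1153.8 ms


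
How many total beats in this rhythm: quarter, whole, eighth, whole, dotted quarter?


Beat values:
  quarter = 1 beat
  whole = 4 beats
  eighth = 0.5 beats
  whole = 4 beats
  dotted quarter = 1.5 beats
Sum = 1 + 4 + 0.5 + 4 + 1.5
= 11 beats


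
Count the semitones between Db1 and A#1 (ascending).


Reasoning:
Absolute semitone position = octave×12 + chromatic position
Db1: 1×12 + 1 = 13
A#1: 1×12 + 10 = 22
Difference = 22 - 13 = 9
= 9 semitones


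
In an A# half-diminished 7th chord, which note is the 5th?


Reasoning:
Half-diminished 7th chord = root + minor 3rd + diminished 5th + minor 7th
Seventh chords stack in thirds, so the letter names are A-C-E-G
Root: A#
Minor 3rd above A#: C#
Diminished 5th above A#: E
Minor 7th above A#: G#
The 5th = E


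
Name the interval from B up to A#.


Reasoning:
Letter names: B → A spans 7 letter names → a 7th
Semitones: B → A# = 11 half-steps
A 7th of 11 semitones is a major 7th
= major 7th


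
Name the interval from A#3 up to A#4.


Reasoning:
Letter names: A → A spans 8 letter names → an octave
Semitones: A#3 → A#4 = 12 half-steps
An octave of 12 semitones is a perfect octave
= perfect octave


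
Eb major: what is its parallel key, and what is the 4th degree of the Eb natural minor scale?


Solution.
Parallel keys share the same tonic but differ in mode
Eb major → parallel is Eb minor
Eb natural minor scale: Eb F Gb Ab Bb Cb Db
= Eb minor; 4th degree = Ab


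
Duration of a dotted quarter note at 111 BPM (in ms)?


Solution.
One quarter-note beat = 60000 / BPM = 60000 / 111 ms
Dotted quarter note = 3/2 × quarter note
Duration = 3/2 × 60000 / 111 = 90000 / 111
= 810.8 ms


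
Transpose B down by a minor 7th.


Step by step:
minor 7th: 7 letter names, 10 semitones
Letter: B - 6 → C
Pitch: B - 10 semitones, spelled as a C → C#
= C#


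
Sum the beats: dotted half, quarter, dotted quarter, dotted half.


Step by step:
Beat values:
  dotted half = 3 beats
  quarter = 1 beat
  dotted quarter = 1.5 beats
  dotted half = 3 beats
Sum = 3 + 1 + 1.5 + 3
= 8.5 beats


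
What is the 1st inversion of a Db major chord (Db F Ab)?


Working:
Root position: Db F Ab
1st inversion: move root up an octave
Bass note: F
Notes (bottom to top) = F Ab Db


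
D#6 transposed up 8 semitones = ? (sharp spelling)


D#6: chromatic position 3 in octave 6 → absolute = 6×12 + 3 = 75
Transpose up 8: 75 + 8 = 83
83 = 6×12 + 11 → B in octave 6
Result = B6


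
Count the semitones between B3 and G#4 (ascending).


Absolute semitone position = octave×12 + chromatic position
B3: 3×12 + 11 = 47
G#4: 4×12 + 8 = 56
Difference = 56 - 47 = 9
= 9 semitones


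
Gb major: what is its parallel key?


Working:
Parallel keys share the same tonic but differ in mode
Gb major → parallel is Gb minor
= Gb minor


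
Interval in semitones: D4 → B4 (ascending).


Absolute semitone position = octave×12 + chromatic position
D4: 4×12 + 2 = 50
B4: 4×12 + 11 = 59
Difference = 59 - 50 = 9
= 9 semitones


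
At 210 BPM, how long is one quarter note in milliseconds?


Reasoning:
One quarter-note beat = 60000 / BPM = 60000 / 210 ms
Duration = 60000 / 210
= 285.7 ms


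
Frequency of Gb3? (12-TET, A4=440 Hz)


f = 440 × 2^(n/12) where n = semitones from A4
Gb3: -15 semitones from A4
f = 440 × 2^(-15/12)
f = 185.00 Hz


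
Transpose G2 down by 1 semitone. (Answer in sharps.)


Step by step:
G2: chromatic position 7 in octave 2 → absolute = 2×12 + 7 = 31
Transpose down 1: 31 - 1 = 30
30 = 2×12 + 6 → F# in octave 2
Result = F#2


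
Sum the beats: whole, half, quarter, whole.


Solution.
Beat values:
  whole = 4 beats
  half = 2 beats
  quarter = 1 beat
  whole = 4 beats
Sum = 4 + 2 + 1 + 4
= 11 beats


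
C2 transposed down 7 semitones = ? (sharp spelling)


Solution.
C2: chromatic position 0 in octave 2 → absolute = 2×12 + 0 = 24
Transpose down 7: 24 - 7 = 17
17 = 1×12 + 5 → F in octave 1
Result = F1


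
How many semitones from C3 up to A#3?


Absolute semitone position = octave×12 + chromatic position
C3: 3×12 + 0 = 36
A#3: 3×12 + 10 = 46
Difference = 46 - 36 = 10
= 10 semitones


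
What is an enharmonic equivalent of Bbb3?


Solution.
Enharmonic notes sound the same pitch but are spelled with different letter names
Bbb and A name the same pitch class
= A3


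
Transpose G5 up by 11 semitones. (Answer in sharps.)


G5: chromatic position 7 in octave 5 → absolute = 5×12 + 7 = 67
Transpose up 11: 67 + 11 = 78
78 = 6×12 + 6 → F# in octave 6
Result = F#6


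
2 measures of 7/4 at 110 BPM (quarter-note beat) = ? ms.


Quarter-note beat duration = 60000 / 110 ms
Beats per measure (7/4) = 7
One measure = 7 × 60000 / 110 = 420000 / 110 ms
2 measures = 2 × 420000 / 110 = 840000 / 110
= 7636.4 ms


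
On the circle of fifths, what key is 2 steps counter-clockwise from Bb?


Each counter-clockwise step moves down a perfect 5th (= up a perfect 4th)
From Bb: Bb → Eb → Ab
= Ab


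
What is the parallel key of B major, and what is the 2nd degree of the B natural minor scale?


Solution.
Parallel keys share the same tonic but differ in mode
B major → parallel is B minor
B natural minor scale: B C# D E F# G A
= B minor; 2nd degree = C#


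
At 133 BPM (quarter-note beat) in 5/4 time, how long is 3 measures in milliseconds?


Let's work it out.
Quarter-note beat duration = 60000 / 133 ms
Beats per measure (5/4) = 5
One measure = 5 × 60000 / 133 = 300000 / 133 ms
3 measures = 3 × 300000 / 133 = 900000 / 133
= 6766.9 ms


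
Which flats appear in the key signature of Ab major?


Step by step:
Flat major keys: C(0), F(1), Bb(2), Eb(3), Ab(4), Db(5), Gb(6), Cb(7)
Ab major has 4 flats
Order of flats: Bb Eb Ab Db Gb Cb Fb → first 4: Bb, Eb, Ab, Db
= Bb, Eb, Ab, Db


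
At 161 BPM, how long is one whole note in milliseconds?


Let's work it out.
One quarter-note beat = 60000 / BPM = 60000 / 161 ms
Whole note = 4 × quarter note
Duration = 4 × 60000 / 161 = 240000 / 161
= 1490.7 ms


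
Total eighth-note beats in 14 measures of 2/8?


Working:
Time signature 2/8: the bottom number 8 means the eighth note gets one count
The top number 2 means 2 eighth-note beats per measure
Total = 2 × 14 measures
= 28 eighth-note beats


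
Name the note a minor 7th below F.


Let's work it out.
A 7th spans 7 letter names, so from F we land on G
A minor 7th = 10 semitones below F
Spell G at that pitch: G
= G


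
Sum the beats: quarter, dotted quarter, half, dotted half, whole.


Let's work it out.
Beat values:
  quarter = 1 beat
  dotted quarter = 1.5 beats
  half = 2 beats
  dotted half = 3 beats
  whole = 4 beats
Sum = 1 + 1.5 + 2 + 3 + 4
= 11.5 beats


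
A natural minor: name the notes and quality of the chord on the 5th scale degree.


Solution.
A natural minor scale: A B C D E F G
Diatonic triad on degree 5 stacks scale notes 5, 7, 2: E G B
E→G = 3 semitones; E→B = 7 semitones → minor triad
= E G B (minor)


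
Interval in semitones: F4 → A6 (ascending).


Let's work it out.
Absolute semitone position = octave×12 + chromatic position
F4: 4×12 + 5 = 53
A6: 6×12 + 9 = 81
Difference = 81 - 53 = 28
= 28 semitones


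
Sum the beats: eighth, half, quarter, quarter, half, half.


Solution.
Beat values:
  eighth = 0.5 beats
  half = 2 beats
  quarter = 1 beat
  quarter = 1 beat
  half = 2 beats
  half = 2 beats
Sum = 0.5 + 2 + 1 + 1 + 2 + 2
= 8.5 beats


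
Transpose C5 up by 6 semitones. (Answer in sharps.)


C5: chromatic position 0 in octave 5 → absolute = 5×12 + 0 = 60
Transpose up 6: 60 + 6 = 66
66 = 5×12 + 6 → F# in octave 5
Result = F#5


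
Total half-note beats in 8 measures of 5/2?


Time signature 5/2: the bottom number 2 means the half note gets one count
The top number 5 means 5 half-note beats per measure
Total = 5 × 8 measures
= 40 half-note beats


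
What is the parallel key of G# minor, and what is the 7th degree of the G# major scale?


Parallel keys share the same tonic but differ in mode
G# minor → parallel is G# major
G# major scale: G# A# B# C# D# E# F##
= G# major; 7th degree = F##


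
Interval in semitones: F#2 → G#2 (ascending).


Absolute semitone position = octave×12 + chromatic position
F#2: 2×12 + 6 = 30
G#2: 2×12 + 8 = 32
Difference = 32 - 30 = 2
= 2 semitones


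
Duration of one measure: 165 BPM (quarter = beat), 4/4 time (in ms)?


Let's work it out.
Quarter-note beat duration = 60000 / 165 ms
Beats per measure (4/4) = 4
One measure = 4 × 60000 / 165 = 240000 / 165 ms
= 1454.5 ms


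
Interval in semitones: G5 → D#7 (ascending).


Absolute semitone position = octave×12 + chromatic position
G5: 5×12 + 7 = 67
D#7: 7×12 + 3 = 87
Difference = 87 - 67 = 20
= 20 semitones


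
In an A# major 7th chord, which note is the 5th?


Let's work it out.
Major 7th chord = root + major 3rd + perfect 5th + major 7th
Seventh chords stack in thirds, so the letter names are A-C-E-G
Root: A#
Major 3rd above A#: C##
Perfect 5th above A#: E#
Major 7th above A#: G##
The 5th = E#


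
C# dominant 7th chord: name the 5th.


Let's work it out.
Dominant 7th chord = root + major 3rd + perfect 5th + minor 7th
Seventh chords stack in thirds, so the letter names are C-E-G-B
Root: C#
Major 3rd above C#: E#
Perfect 5th above C#: G#
Minor 7th above C#: B
The 5th = G#


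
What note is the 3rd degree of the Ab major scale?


Working:
Major scale pattern: W-W-H-W-W-W-H (2-2-1-2-2-2-1 semitones)
Starting from Ab:
  Ab + 2 semitones → Bb
  Bb + 2 semitones → C
  C + 1 semitone → Db
  Db + 2 semitones → Eb
  Eb + 2 semitones → F
  F + 2 semitones → G
  G + 1 semitone → Ab
Scale: Ab Bb C Db Eb F G
Degree 3 = C


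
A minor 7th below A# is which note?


Solution.
A 7th spans 7 letter names, so from A we land on B
A minor 7th = 10 semitones below A#
Spell B at that pitch: B#
= B#


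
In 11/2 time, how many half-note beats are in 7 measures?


Time signature 11/2: the bottom number 2 means the half note gets one count
The top number 11 means 11 half-note beats per measure
Total = 11 × 7 measures
= 77 half-note beats


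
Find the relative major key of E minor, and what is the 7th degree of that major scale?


Step by step:
The relative major shares the key signature and is a minor 3rd above the minor tonic
A minor 3rd above E is G
→ relative major of E minor is G major
G major scale: G A B C D E F#
= G major; 7th degree = F#


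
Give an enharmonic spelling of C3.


Working:
Enharmonic notes sound the same pitch but are spelled with different letter names
C and Dbb name the same pitch class
= Dbb3


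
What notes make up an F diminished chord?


Working:
Diminished triad = root + minor 3rd (3 semitones) + diminished 5th (6 semitones)
A triad on F stacks thirds, so the chord tones use letter names F-A-C
Root: F
Minor 3rd above F: Ab
Diminished 5th above F: Cb
Chord = F Ab Cb


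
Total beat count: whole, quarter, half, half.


Solution.
Beat values:
  whole = 4 beats
  quarter = 1 beat
  half = 2 beats
  half = 2 beats
Sum = 4 + 1 + 2 + 2
= 9 beats


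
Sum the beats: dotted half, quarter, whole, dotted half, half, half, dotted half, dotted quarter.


Beat values:
  dotted half = 3 beats
  quarter = 1 beat
  whole = 4 beats
  dotted half = 3 beats
  half = 2 beats
  half = 2 beats
  dotted half = 3 beats
  dotted quarter = 1.5 beats
Sum = 3 + 1 + 4 + 3 + 2 + 2 + 3 + 1.5
= 19.5 beats


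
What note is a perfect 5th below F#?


Let's work it out.
A 5th spans 5 letter names, so from F we land on B
A perfect 5th = 7 semitones below F#
Spell B at that pitch: B
= B


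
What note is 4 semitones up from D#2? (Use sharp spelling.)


Solution.
D#2: chromatic position 3 in octave 2 → absolute = 2×12 + 3 = 27
Transpose up 4: 27 + 4 = 31
31 = 2×12 + 7 → G in octave 2
Result = G2


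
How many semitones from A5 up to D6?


Solution.
Absolute semitone position = octave×12 + chromatic position
A5: 5×12 + 9 = 69
D6: 6×12 + 2 = 74
Difference = 74 - 69 = 5
= 5 semitones


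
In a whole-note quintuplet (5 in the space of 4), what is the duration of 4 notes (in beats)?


Quintuplet: 5 notes occupy the space of 4 whole notes
Space = 4 × 4 = 16 beats
Each quintuplet note = 16 / 5 = 16/5 beats
4 notes = 4 × 16/5 = 64/5
= 64/5 beats


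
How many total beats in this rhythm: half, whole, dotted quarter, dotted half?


Solution.
Beat values:
  half = 2 beats
  whole = 4 beats
  dotted quarter = 1.5 beats
  dotted half = 3 beats
Sum = 2 + 4 + 1.5 + 3
= 10.5 beats


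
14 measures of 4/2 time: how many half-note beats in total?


Time signature 4/2: the bottom number 2 means the half note gets one count
The top number 4 means 4 half-note beats per measure
Total = 4 × 14 measures
= 56 half-note beats


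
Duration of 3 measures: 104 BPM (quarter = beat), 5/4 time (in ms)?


Solution.
Quarter-note beat duration = 60000 / 104 ms
Beats per measure (5/4) = 5
One measure = 5 × 60000 / 104 = 300000 / 104 ms
3 measures = 3 × 300000 / 104 = 900000 / 104
= 8653.8 ms


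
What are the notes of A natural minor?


Step by step:
Natural minor scale pattern: W-H-W-W-H-W-W (2-1-2-2-1-2-2 semitones)
Starting from A:
  A + 2 semitones → B
  B + 1 semitone → C
  C + 2 semitones → D
  D + 2 semitones → E
  E + 1 semitone → F
  F + 2 semitones → G
  G + 2 semitones → A
Scale = A B C D E F G


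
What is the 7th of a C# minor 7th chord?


Step by step:
Minor 7th chord = root + minor 3rd + perfect 5th + minor 7th
Seventh chords stack in thirds, so the letter names are C-E-G-B
Root: C#
Minor 3rd above C#: E
Perfect 5th above C#: G#
Minor 7th above C#: B
The 7th = B


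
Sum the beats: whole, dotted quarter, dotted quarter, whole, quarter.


Let's work it out.
Beat values:
  whole = 4 beats
  dotted quarter = 1.5 beats
  dotted quarter = 1.5 beats
  whole = 4 beats
  quarter = 1 beat
Sum = 4 + 1.5 + 1.5 + 4 + 1
= 12 beats


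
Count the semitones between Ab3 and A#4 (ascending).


Step by step:
Absolute semitone position = octave×12 + chromatic position
Ab3: 3×12 + 8 = 44
A#4: 4×12 + 10 = 58
Difference = 58 - 44 = 14
= 14 semitones


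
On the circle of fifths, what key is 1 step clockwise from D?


Each clockwise step on the circle of fifths moves up a perfect 5th
From D: D → A
= A


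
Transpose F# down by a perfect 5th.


Working:
perfect 5th: 5 letter names, 7 semitones
Letter: F - 4 → B
Pitch: F# - 7 semitones, spelled as a B → B
= B


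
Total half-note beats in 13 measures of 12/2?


Time signature 12/2: the bottom number 2 means the half note gets one count
The top number 12 means 12 half-note beats per measure
Total = 12 × 13 measures
= 156 half-note beats


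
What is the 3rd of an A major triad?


Step by step:
Major triad = root + major 3rd (4 semitones) + perfect 5th (7 semitones)
A triad on A stacks thirds, so the chord tones use letter names A-C-E
Root: A
Major 3rd above A: C#
Perfect 5th above A: E
The 3rd = C#


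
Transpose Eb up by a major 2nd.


Step by step:
major 2nd: 2 letter names, 2 semitones
Letter: E + 1 → F
Pitch: Eb + 2 semitones, spelled as an F → F
= F


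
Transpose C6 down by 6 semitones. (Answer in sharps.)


C6: chromatic position 0 in octave 6 → absolute = 6×12 + 0 = 72
Transpose down 6: 72 - 6 = 66
66 = 5×12 + 6 → F# in octave 5
Result = F#5


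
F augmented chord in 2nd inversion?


Root position: F A C#
2nd inversion: move root and 3rd up an octave
Bass note: C#
Notes (bottom to top) = C# F A


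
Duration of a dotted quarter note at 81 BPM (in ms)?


Reasoning:
One quarter-note beat = 60000 / BPM = 60000 / 81 ms
Dotted quarter note = 3/2 × quarter note
Duration = 3/2 × 60000 / 81 = 90000 / 81
= 1111.1 ms


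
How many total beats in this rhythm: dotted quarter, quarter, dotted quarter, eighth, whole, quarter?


Working:
Beat values:
  dotted quarter = 1.5 beats
  quarter = 1 beat
  dotted quarter = 1.5 beats
  eighth = 0.5 beats
  whole = 4 beats
  quarter = 1 beat
Sum = 1.5 + 1 + 1.5 + 0.5 + 4 + 1
= 9.5 beats


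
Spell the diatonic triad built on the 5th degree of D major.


Solution.
D major scale: D E F# G A B C#
Diatonic triad on degree 5 stacks scale notes 5, 7, 2: A C# E
A→C# = 4 semitones; A→E = 7 semitones → major triad
= A C# E (major)


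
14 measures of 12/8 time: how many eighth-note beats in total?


Solution.
Time signature 12/8: the bottom number 8 means the eighth note gets one count
The top number 12 means 12 eighth-note beats per measure
Total = 12 × 14 measures
= 168 eighth-note beats


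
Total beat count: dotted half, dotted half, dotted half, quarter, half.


Step by step:
Beat values:
  dotted half = 3 beats
  dotted half = 3 beats
  dotted half = 3 beats
  quarter = 1 beat
  half = 2 beats
Sum = 3 + 3 + 3 + 1 + 2
= 12 beats


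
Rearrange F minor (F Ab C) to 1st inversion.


Step by step:
Root position: F Ab C
1st inversion: move root up an octave
Bass note: Ab
Notes (bottom to top) = Ab C F


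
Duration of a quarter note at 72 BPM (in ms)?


One quarter-note beat = 60000 / BPM = 60000 / 72 ms
Duration = 60000 / 72
= 833.3 ms


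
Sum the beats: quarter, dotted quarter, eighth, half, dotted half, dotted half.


Beat values:
  quarter = 1 beat
  dotted quarter = 1.5 beats
  eighth = 0.5 beats
  half = 2 beats
  dotted half = 3 beats
  dotted half = 3 beats
Sum = 1 + 1.5 + 0.5 + 2 + 3 + 3
= 11 beats


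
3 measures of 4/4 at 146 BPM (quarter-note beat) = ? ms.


Let's work it out.
Quarter-note beat duration = 60000 / 146 ms
Beats per measure (4/4) = 4
One measure = 4 × 60000 / 146 = 240000 / 146 ms
3 measures = 3 × 240000 / 146 = 720000 / 146
= 4931.5 ms


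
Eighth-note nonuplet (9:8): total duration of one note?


Nonuplet: 9 notes occupy the space of 8 eighth notes
Space = 8 × 1/2 = 4 beats
Each nonuplet note = 4 / 9 = 4/9 beats
= 4/9 beats


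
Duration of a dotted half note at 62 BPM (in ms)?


Reasoning:
One quarter-note beat = 60000 / BPM = 60000 / 62 ms
Dotted half note = 3 × quarter note
Duration = 3 × 60000 / 62 = 180000 / 62
= 2903.2 ms


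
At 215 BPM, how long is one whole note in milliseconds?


Working:
One quarter-note beat = 60000 / BPM = 60000 / 215 ms
Whole note = 4 × quarter note
Duration = 4 × 60000 / 215 = 240000 / 215
= 1116.3 ms


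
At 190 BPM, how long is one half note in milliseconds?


One quarter-note beat = 60000 / BPM = 60000 / 190 ms
Half note = 2 × quarter note
Duration = 2 × 60000 / 190 = 120000 / 190
= 631.6 ms


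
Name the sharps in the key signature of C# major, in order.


Sharp major keys follow the circle of fifths: C(0), G(1), D(2), A(3), E(4), B(5), F#(6), C#(7)
C# major has 7 sharps
Order of sharps: F# C# G# D# A# E# B# → first 7: F#, C#, G#, D#, A#, E#, B#
= F#, C#, G#, D#, A#, E#, B#


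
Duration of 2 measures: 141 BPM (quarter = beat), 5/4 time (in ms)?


Quarter-note beat duration = 60000 / 141 ms
Beats per measure (5/4) = 5
One measure = 5 × 60000 / 141 = 300000 / 141 ms
2 measures = 2 × 300000 / 141 = 600000 / 141
= 4255.3 ms


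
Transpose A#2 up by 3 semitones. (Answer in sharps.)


Working:
A#2: chromatic position 10 in octave 2 → absolute = 2×12 + 10 = 34
Transpose up 3: 34 + 3 = 37
37 = 3×12 + 1 → C# in octave 3
Result = C#3


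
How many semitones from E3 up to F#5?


Working:
Absolute semitone position = octave×12 + chromatic position
E3: 3×12 + 4 = 40
F#5: 5×12 + 6 = 66
Difference = 66 - 40 = 26
= 26 semitones


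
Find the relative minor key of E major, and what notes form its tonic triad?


Solution.
The relative minor shares the major's key signature and starts on its 6th degree
6th degree = a major 6th above the tonic; a major 6th above E is C#
→ relative minor of E major is C# minor
Tonic triad of C# minor = root + minor 3rd + perfect 5th = C# E G#
= C# minor; triad = C# E G#


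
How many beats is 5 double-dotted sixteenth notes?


Base sixteenth note = 1/4 beats
Dot 1 adds half the previous value: +1/8
Dot 2 adds half the previous value: +1/16
One double-dotted sixteenth = 1/4 + 1/8 + 1/16 = 7/16
5 of them = 5 × 7/16 = 35/16
= 35/16 beats


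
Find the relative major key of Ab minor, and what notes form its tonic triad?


Let's work it out.
The relative major shares the key signature and is a minor 3rd above the minor tonic
A minor 3rd above Ab is Cb
→ relative major of Ab minor is Cb major
Tonic triad of Cb major = root + major 3rd + perfect 5th = Cb Eb Gb
= Cb major; triad = Cb Eb Gb


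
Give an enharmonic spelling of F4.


Reasoning:
Enharmonic notes sound the same pitch but are spelled with different letter names
F and Gbb name the same pitch class
= Gbb4


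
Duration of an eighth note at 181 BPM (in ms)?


Reasoning:
One quarter-note beat = 60000 / BPM = 60000 / 181 ms
Eighth note = 1/2 × quarter note
Duration = 1/2 × 60000 / 181 = 30000 / 181
= 165.7 ms


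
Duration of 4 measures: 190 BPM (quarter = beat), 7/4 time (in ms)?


Step by step:
Quarter-note beat duration = 60000 / 190 ms
Beats per measure (7/4) = 7
One measure = 7 × 60000 / 190 = 420000 / 190 ms
4 measures = 4 × 420000 / 190 = 1680000 / 190
= 8842.1 ms


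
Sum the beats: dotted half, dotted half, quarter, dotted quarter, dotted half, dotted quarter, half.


Beat values:
  dotted half = 3 beats
  dotted half = 3 beats
  quarter = 1 beat
  dotted quarter = 1.5 beats
  dotted half = 3 beats
  dotted quarter = 1.5 beats
  half = 2 beats
Sum = 3 + 3 + 1 + 1.5 + 3 + 1.5 + 2
= 15 beats


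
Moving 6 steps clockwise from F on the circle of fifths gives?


Step by step:
Each clockwise step on the circle of fifths moves up a perfect 5th
From F: F → C → G → D → A → E → B
= B


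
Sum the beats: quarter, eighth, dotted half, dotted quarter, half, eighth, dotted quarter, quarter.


Beat values:
  quarter = 1 beat
  eighth = 0.5 beats
  dotted half = 3 beats
  dotted quarter = 1.5 beats
  half = 2 beats
  eighth = 0.5 beats
  dotted quarter = 1.5 beats
  quarter = 1 beat
Sum = 1 + 0.5 + 3 + 1.5 + 2 + 0.5 + 1.5 + 1
= 11 beats


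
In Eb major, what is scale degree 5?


Major scale pattern: W-W-H-W-W-W-H (2-2-1-2-2-2-1 semitones)
Starting from Eb:
  Eb + 2 semitones → F
  F + 2 semitones → G
  G + 1 semitone → Ab
  Ab + 2 semitones → Bb
  Bb + 2 semitones → C
  C + 2 semitones → D
  D + 1 semitone → Eb
Scale: Eb F G Ab Bb C D
Degree 5 = Bb


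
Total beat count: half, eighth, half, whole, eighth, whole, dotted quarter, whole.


Reasoning:
Beat values:
  half = 2 beats
  eighth = 0.5 beats
  half = 2 beats
  whole = 4 beats
  eighth = 0.5 beats
  whole = 4 beats
  dotted quarter = 1.5 beats
  whole = 4 beats
Sum = 2 + 0.5 + 2 + 4 + 0.5 + 4 + 1.5 + 4
= 18.5 beats
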